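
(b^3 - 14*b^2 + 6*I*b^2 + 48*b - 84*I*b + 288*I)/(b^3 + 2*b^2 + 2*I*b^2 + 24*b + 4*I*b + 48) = (b^2 - 14*b + 48)/(b^2 + b*(2 - 4*I) - 8*I)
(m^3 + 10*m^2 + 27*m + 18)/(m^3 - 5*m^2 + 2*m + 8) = (m^2 + 9*m + 18)/(m^2 - 6*m + 8)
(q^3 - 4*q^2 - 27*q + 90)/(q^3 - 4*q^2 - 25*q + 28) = (q^3 - 4*q^2 - 27*q + 90)/(q^3 - 4*q^2 - 25*q + 28)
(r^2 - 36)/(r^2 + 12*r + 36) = (r - 6)/(r + 6)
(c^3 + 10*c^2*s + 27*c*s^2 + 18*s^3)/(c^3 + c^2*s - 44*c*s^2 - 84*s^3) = (-c^2 - 4*c*s - 3*s^2)/(-c^2 + 5*c*s + 14*s^2)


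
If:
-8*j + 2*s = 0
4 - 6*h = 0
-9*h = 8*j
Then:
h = 2/3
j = -3/4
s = -3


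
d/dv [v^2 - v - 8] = 2*v - 1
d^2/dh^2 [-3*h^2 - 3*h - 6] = -6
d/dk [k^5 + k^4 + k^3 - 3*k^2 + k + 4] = 5*k^4 + 4*k^3 + 3*k^2 - 6*k + 1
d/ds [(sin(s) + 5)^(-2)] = -2*cos(s)/(sin(s) + 5)^3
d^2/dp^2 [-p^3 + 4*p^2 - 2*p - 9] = 8 - 6*p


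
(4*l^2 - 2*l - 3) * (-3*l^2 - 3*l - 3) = -12*l^4 - 6*l^3 + 3*l^2 + 15*l + 9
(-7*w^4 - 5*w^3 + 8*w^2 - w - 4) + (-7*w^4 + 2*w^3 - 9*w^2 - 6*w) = -14*w^4 - 3*w^3 - w^2 - 7*w - 4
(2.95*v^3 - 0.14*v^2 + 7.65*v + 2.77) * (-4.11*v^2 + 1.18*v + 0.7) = -12.1245*v^5 + 4.0564*v^4 - 29.5417*v^3 - 2.4557*v^2 + 8.6236*v + 1.939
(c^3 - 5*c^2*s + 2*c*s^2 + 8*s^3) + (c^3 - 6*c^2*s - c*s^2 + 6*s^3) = 2*c^3 - 11*c^2*s + c*s^2 + 14*s^3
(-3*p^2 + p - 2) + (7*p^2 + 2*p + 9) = 4*p^2 + 3*p + 7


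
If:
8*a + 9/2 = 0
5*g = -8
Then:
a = -9/16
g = -8/5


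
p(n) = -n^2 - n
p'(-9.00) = 17.00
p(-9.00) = -72.00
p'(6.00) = -13.00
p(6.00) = -42.00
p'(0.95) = -2.90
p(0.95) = -1.85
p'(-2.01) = 3.02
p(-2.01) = -2.03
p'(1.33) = -3.66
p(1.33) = -3.10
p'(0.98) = -2.96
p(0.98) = -1.94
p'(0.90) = -2.80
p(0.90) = -1.71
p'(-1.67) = 2.34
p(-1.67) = -1.12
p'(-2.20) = 3.40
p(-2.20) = -2.64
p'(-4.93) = 8.86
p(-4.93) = -19.37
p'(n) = -2*n - 1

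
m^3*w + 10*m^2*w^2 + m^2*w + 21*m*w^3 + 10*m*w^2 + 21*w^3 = (m + 3*w)*(m + 7*w)*(m*w + w)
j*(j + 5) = j^2 + 5*j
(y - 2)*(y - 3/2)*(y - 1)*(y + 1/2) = y^4 - 4*y^3 + 17*y^2/4 + y/4 - 3/2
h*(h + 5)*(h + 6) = h^3 + 11*h^2 + 30*h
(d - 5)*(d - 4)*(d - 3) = d^3 - 12*d^2 + 47*d - 60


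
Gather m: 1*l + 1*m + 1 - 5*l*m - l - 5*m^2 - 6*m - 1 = -5*m^2 + m*(-5*l - 5)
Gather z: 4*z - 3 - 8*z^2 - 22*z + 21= -8*z^2 - 18*z + 18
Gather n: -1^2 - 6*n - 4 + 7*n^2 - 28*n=7*n^2 - 34*n - 5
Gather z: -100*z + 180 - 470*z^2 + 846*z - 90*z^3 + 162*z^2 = -90*z^3 - 308*z^2 + 746*z + 180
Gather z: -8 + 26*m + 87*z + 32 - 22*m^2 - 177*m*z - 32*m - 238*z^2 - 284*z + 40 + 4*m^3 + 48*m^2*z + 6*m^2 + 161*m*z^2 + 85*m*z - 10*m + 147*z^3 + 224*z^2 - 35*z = 4*m^3 - 16*m^2 - 16*m + 147*z^3 + z^2*(161*m - 14) + z*(48*m^2 - 92*m - 232) + 64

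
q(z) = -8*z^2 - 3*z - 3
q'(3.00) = -51.00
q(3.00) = -84.00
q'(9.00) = -147.00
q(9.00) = -678.00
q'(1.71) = -30.36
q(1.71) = -31.52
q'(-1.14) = 15.24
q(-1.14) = -9.98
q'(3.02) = -51.32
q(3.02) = -85.02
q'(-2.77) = 41.32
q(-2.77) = -56.07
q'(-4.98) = 76.68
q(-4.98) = -186.46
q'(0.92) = -17.72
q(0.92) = -12.53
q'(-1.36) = 18.76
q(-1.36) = -13.72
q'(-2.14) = 31.24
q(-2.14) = -33.22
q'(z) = -16*z - 3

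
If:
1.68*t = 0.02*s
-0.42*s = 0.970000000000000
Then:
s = -2.31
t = -0.03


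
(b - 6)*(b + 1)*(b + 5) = b^3 - 31*b - 30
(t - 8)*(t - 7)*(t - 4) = t^3 - 19*t^2 + 116*t - 224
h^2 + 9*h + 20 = (h + 4)*(h + 5)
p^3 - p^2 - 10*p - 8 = (p - 4)*(p + 1)*(p + 2)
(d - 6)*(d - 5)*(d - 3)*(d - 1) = d^4 - 15*d^3 + 77*d^2 - 153*d + 90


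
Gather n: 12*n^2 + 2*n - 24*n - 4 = 12*n^2 - 22*n - 4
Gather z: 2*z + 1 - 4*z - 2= -2*z - 1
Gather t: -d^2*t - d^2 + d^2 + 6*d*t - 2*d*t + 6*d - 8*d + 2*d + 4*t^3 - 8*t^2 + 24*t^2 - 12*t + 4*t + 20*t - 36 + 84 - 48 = 4*t^3 + 16*t^2 + t*(-d^2 + 4*d + 12)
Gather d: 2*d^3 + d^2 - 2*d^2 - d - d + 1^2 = 2*d^3 - d^2 - 2*d + 1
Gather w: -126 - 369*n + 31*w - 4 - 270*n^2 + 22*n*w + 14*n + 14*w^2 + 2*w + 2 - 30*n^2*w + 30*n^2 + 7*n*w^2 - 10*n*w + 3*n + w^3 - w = -240*n^2 - 352*n + w^3 + w^2*(7*n + 14) + w*(-30*n^2 + 12*n + 32) - 128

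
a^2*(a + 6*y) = a^3 + 6*a^2*y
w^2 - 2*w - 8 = (w - 4)*(w + 2)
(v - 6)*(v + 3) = v^2 - 3*v - 18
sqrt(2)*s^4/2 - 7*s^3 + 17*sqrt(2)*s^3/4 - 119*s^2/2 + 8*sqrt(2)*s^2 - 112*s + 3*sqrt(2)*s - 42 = (s + 1/2)*(s + 6)*(s - 7*sqrt(2))*(sqrt(2)*s/2 + sqrt(2))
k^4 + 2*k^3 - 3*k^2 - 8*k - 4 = (k - 2)*(k + 1)^2*(k + 2)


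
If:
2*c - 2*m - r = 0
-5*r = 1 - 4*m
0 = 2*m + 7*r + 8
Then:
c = -25/19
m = -33/38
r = -17/19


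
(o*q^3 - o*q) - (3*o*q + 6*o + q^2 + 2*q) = o*q^3 - 4*o*q - 6*o - q^2 - 2*q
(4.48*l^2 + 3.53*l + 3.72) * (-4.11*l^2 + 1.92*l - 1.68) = -18.4128*l^4 - 5.9067*l^3 - 16.038*l^2 + 1.212*l - 6.2496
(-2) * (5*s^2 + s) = -10*s^2 - 2*s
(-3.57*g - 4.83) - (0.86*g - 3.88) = -4.43*g - 0.95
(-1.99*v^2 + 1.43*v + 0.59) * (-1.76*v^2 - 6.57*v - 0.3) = 3.5024*v^4 + 10.5575*v^3 - 9.8365*v^2 - 4.3053*v - 0.177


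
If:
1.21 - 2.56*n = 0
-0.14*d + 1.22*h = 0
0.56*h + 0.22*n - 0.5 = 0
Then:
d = 6.16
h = 0.71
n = 0.47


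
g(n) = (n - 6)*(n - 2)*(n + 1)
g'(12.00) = 268.00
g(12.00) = 780.00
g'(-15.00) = 889.00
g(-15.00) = -4998.00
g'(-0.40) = 10.08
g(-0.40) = 9.22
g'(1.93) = -11.85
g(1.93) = 0.83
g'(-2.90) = 69.83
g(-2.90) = -82.86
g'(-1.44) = 30.38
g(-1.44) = -11.26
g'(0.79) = -5.19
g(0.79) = 11.28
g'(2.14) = -12.22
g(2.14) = -1.70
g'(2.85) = -11.53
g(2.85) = -10.31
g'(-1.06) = 22.21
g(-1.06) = -1.30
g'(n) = (n - 6)*(n - 2) + (n - 6)*(n + 1) + (n - 2)*(n + 1)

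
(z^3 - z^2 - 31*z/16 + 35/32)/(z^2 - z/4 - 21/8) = (8*z^2 + 6*z - 5)/(4*(2*z + 3))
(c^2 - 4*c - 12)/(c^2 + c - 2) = (c - 6)/(c - 1)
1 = 1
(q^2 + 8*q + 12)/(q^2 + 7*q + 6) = (q + 2)/(q + 1)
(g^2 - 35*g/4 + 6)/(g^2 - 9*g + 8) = (g - 3/4)/(g - 1)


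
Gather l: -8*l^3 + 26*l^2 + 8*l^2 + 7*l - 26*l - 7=-8*l^3 + 34*l^2 - 19*l - 7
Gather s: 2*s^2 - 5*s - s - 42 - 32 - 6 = 2*s^2 - 6*s - 80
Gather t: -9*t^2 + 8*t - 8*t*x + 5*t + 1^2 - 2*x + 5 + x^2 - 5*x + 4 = -9*t^2 + t*(13 - 8*x) + x^2 - 7*x + 10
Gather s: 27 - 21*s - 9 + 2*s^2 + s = 2*s^2 - 20*s + 18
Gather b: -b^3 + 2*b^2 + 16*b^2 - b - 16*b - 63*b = -b^3 + 18*b^2 - 80*b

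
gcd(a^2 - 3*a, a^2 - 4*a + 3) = a - 3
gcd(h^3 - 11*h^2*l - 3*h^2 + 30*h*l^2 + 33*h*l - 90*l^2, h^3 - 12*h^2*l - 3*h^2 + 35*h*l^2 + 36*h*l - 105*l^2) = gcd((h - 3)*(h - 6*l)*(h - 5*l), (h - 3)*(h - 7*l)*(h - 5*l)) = h^2 - 5*h*l - 3*h + 15*l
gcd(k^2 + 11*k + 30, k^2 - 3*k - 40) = k + 5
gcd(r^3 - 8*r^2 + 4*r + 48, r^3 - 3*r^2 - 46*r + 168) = r^2 - 10*r + 24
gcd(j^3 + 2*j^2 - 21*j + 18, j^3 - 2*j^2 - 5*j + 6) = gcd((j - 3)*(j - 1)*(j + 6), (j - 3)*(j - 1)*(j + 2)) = j^2 - 4*j + 3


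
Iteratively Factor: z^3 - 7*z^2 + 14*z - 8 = (z - 2)*(z^2 - 5*z + 4) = (z - 2)*(z - 1)*(z - 4)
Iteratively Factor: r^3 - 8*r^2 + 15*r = (r - 3)*(r^2 - 5*r) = (r - 5)*(r - 3)*(r)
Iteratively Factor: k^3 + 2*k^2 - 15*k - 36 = (k + 3)*(k^2 - k - 12) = (k + 3)^2*(k - 4)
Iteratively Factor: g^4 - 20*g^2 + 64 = (g + 4)*(g^3 - 4*g^2 - 4*g + 16) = (g - 2)*(g + 4)*(g^2 - 2*g - 8) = (g - 4)*(g - 2)*(g + 4)*(g + 2)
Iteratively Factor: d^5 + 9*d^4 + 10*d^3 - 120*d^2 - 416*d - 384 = (d - 4)*(d^4 + 13*d^3 + 62*d^2 + 128*d + 96) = (d - 4)*(d + 3)*(d^3 + 10*d^2 + 32*d + 32) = (d - 4)*(d + 3)*(d + 4)*(d^2 + 6*d + 8) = (d - 4)*(d + 2)*(d + 3)*(d + 4)*(d + 4)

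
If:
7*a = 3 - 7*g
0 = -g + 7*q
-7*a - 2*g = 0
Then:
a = -6/35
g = 3/5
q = 3/35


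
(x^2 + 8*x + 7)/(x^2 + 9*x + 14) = (x + 1)/(x + 2)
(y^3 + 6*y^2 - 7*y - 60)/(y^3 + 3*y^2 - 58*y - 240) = (y^2 + y - 12)/(y^2 - 2*y - 48)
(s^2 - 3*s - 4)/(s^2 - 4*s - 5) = (s - 4)/(s - 5)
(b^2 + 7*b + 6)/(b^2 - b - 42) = (b + 1)/(b - 7)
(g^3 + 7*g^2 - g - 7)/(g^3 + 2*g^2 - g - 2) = (g + 7)/(g + 2)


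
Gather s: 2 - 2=0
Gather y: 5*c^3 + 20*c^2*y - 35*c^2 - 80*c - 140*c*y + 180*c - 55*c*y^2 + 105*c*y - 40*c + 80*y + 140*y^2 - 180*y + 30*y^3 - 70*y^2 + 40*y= 5*c^3 - 35*c^2 + 60*c + 30*y^3 + y^2*(70 - 55*c) + y*(20*c^2 - 35*c - 60)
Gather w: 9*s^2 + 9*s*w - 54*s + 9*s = 9*s^2 + 9*s*w - 45*s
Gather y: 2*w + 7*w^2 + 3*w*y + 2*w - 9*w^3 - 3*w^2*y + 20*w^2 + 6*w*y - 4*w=-9*w^3 + 27*w^2 + y*(-3*w^2 + 9*w)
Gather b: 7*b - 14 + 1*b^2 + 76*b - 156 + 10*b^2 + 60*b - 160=11*b^2 + 143*b - 330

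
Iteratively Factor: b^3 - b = (b)*(b^2 - 1) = b*(b + 1)*(b - 1)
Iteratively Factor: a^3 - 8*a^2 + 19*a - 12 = (a - 4)*(a^2 - 4*a + 3) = (a - 4)*(a - 1)*(a - 3)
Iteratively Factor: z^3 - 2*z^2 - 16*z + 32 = (z + 4)*(z^2 - 6*z + 8) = (z - 4)*(z + 4)*(z - 2)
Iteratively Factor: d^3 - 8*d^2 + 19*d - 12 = (d - 1)*(d^2 - 7*d + 12) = (d - 3)*(d - 1)*(d - 4)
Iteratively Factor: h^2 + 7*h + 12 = (h + 3)*(h + 4)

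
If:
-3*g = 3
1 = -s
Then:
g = -1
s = -1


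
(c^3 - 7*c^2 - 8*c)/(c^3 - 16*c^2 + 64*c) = (c + 1)/(c - 8)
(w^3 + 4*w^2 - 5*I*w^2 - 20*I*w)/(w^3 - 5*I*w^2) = (w + 4)/w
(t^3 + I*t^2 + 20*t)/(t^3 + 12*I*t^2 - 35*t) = (t - 4*I)/(t + 7*I)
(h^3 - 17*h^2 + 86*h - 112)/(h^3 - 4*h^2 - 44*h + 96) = (h - 7)/(h + 6)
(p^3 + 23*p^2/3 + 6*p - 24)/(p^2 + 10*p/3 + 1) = (3*p^2 + 14*p - 24)/(3*p + 1)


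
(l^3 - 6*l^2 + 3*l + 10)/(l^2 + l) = l - 7 + 10/l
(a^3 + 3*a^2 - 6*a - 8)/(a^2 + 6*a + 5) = (a^2 + 2*a - 8)/(a + 5)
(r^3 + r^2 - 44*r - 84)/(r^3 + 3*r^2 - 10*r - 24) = (r^2 - r - 42)/(r^2 + r - 12)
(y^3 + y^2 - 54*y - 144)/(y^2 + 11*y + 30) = (y^2 - 5*y - 24)/(y + 5)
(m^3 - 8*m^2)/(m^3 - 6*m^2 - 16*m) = m/(m + 2)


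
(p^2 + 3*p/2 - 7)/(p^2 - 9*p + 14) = (p + 7/2)/(p - 7)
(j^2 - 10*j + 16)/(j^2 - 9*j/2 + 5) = 2*(j - 8)/(2*j - 5)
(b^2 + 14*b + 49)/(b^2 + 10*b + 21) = (b + 7)/(b + 3)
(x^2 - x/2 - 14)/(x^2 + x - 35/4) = 2*(x - 4)/(2*x - 5)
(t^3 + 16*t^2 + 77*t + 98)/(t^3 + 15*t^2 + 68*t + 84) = (t + 7)/(t + 6)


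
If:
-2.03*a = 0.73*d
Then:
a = -0.359605911330049*d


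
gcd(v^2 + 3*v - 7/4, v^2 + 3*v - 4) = 1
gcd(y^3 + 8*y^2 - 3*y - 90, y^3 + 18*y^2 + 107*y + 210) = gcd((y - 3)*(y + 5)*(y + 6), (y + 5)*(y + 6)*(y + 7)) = y^2 + 11*y + 30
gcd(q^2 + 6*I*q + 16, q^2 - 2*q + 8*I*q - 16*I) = q + 8*I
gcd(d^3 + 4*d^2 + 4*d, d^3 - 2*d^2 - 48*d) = d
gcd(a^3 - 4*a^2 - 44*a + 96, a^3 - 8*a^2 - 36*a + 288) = a^2 - 2*a - 48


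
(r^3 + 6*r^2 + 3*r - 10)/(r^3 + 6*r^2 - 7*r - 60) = (r^2 + r - 2)/(r^2 + r - 12)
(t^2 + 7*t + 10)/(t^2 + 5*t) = (t + 2)/t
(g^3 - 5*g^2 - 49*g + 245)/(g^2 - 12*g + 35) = g + 7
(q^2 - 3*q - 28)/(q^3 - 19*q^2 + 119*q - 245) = (q + 4)/(q^2 - 12*q + 35)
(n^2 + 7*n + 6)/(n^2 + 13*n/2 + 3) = 2*(n + 1)/(2*n + 1)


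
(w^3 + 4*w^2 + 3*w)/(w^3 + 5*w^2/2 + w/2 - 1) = 2*w*(w + 3)/(2*w^2 + 3*w - 2)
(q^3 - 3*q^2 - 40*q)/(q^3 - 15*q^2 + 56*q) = (q + 5)/(q - 7)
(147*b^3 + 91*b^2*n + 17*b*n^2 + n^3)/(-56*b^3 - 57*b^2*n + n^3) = (-21*b^2 - 10*b*n - n^2)/(8*b^2 + 7*b*n - n^2)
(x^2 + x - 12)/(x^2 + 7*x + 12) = (x - 3)/(x + 3)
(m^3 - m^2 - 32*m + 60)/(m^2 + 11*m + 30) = (m^2 - 7*m + 10)/(m + 5)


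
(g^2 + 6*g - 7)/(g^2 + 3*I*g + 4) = (g^2 + 6*g - 7)/(g^2 + 3*I*g + 4)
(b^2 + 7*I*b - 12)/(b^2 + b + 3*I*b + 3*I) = (b + 4*I)/(b + 1)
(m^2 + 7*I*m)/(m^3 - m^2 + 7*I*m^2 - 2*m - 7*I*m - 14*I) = m/(m^2 - m - 2)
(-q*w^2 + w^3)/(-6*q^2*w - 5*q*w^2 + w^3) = w*(q - w)/(6*q^2 + 5*q*w - w^2)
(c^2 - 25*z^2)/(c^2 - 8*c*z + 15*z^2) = (-c - 5*z)/(-c + 3*z)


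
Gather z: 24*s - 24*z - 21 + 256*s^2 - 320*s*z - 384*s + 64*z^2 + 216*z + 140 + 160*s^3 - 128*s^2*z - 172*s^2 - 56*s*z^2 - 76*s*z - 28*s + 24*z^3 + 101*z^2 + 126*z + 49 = 160*s^3 + 84*s^2 - 388*s + 24*z^3 + z^2*(165 - 56*s) + z*(-128*s^2 - 396*s + 318) + 168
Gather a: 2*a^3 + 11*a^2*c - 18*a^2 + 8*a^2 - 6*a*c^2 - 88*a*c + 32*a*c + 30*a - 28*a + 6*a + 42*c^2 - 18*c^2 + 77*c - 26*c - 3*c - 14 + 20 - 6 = 2*a^3 + a^2*(11*c - 10) + a*(-6*c^2 - 56*c + 8) + 24*c^2 + 48*c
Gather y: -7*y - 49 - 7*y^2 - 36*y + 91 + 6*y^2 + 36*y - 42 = -y^2 - 7*y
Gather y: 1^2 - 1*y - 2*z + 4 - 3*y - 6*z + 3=-4*y - 8*z + 8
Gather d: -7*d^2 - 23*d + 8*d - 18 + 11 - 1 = -7*d^2 - 15*d - 8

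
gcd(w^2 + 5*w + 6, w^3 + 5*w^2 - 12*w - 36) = w + 2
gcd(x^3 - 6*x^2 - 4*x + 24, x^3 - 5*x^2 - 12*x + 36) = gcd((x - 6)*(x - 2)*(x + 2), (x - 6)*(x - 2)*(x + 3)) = x^2 - 8*x + 12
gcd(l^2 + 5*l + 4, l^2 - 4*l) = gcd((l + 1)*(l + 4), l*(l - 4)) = 1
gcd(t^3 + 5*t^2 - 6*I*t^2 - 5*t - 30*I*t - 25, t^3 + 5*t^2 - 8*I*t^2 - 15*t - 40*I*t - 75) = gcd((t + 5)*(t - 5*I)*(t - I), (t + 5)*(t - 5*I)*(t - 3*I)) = t^2 + t*(5 - 5*I) - 25*I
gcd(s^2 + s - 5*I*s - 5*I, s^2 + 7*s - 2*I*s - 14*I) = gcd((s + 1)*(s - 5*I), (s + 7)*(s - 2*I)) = 1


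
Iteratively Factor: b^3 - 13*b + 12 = (b + 4)*(b^2 - 4*b + 3) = (b - 3)*(b + 4)*(b - 1)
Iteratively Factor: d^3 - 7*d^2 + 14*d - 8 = (d - 4)*(d^2 - 3*d + 2) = (d - 4)*(d - 2)*(d - 1)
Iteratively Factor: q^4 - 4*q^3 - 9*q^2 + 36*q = (q + 3)*(q^3 - 7*q^2 + 12*q) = (q - 4)*(q + 3)*(q^2 - 3*q) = (q - 4)*(q - 3)*(q + 3)*(q)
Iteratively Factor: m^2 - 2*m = (m)*(m - 2)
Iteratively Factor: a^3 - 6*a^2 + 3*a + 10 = (a + 1)*(a^2 - 7*a + 10) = (a - 5)*(a + 1)*(a - 2)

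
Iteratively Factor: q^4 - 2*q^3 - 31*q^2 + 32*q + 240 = (q - 5)*(q^3 + 3*q^2 - 16*q - 48) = (q - 5)*(q + 4)*(q^2 - q - 12) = (q - 5)*(q - 4)*(q + 4)*(q + 3)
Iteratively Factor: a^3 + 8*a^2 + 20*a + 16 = (a + 2)*(a^2 + 6*a + 8) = (a + 2)*(a + 4)*(a + 2)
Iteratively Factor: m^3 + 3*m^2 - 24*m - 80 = (m + 4)*(m^2 - m - 20) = (m - 5)*(m + 4)*(m + 4)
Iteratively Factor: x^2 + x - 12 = (x - 3)*(x + 4)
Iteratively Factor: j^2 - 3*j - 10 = (j + 2)*(j - 5)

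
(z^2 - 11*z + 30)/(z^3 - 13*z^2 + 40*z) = (z - 6)/(z*(z - 8))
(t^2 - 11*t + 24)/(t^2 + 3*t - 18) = (t - 8)/(t + 6)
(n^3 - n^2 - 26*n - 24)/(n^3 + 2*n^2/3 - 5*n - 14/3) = 3*(n^2 - 2*n - 24)/(3*n^2 - n - 14)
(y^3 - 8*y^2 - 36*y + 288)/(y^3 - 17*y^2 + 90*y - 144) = (y + 6)/(y - 3)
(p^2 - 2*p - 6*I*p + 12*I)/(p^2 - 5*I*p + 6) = (p - 2)/(p + I)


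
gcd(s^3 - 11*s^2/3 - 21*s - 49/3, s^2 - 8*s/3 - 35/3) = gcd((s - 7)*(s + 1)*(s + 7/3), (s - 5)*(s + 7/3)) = s + 7/3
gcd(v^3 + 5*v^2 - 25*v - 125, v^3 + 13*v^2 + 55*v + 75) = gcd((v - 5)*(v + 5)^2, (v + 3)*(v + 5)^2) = v^2 + 10*v + 25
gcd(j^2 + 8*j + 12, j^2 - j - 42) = j + 6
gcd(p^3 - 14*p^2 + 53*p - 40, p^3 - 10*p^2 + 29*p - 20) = p^2 - 6*p + 5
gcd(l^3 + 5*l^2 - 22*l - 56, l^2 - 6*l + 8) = l - 4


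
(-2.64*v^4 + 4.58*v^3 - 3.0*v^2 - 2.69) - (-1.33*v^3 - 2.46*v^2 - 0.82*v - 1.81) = -2.64*v^4 + 5.91*v^3 - 0.54*v^2 + 0.82*v - 0.88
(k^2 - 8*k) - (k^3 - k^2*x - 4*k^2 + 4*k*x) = -k^3 + k^2*x + 5*k^2 - 4*k*x - 8*k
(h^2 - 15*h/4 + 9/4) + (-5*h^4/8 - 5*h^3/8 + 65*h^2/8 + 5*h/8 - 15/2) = -5*h^4/8 - 5*h^3/8 + 73*h^2/8 - 25*h/8 - 21/4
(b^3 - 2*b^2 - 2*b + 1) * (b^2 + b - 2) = b^5 - b^4 - 6*b^3 + 3*b^2 + 5*b - 2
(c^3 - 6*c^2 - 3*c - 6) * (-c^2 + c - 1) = -c^5 + 7*c^4 - 4*c^3 + 9*c^2 - 3*c + 6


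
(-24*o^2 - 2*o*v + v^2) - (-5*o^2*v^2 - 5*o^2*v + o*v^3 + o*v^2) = 5*o^2*v^2 + 5*o^2*v - 24*o^2 - o*v^3 - o*v^2 - 2*o*v + v^2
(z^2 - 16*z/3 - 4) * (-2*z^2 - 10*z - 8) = -2*z^4 + 2*z^3/3 + 160*z^2/3 + 248*z/3 + 32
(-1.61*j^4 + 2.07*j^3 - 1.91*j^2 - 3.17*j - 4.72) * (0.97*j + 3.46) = -1.5617*j^5 - 3.5627*j^4 + 5.3095*j^3 - 9.6835*j^2 - 15.5466*j - 16.3312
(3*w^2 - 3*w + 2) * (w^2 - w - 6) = 3*w^4 - 6*w^3 - 13*w^2 + 16*w - 12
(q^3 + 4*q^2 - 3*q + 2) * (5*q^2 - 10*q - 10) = 5*q^5 + 10*q^4 - 65*q^3 + 10*q - 20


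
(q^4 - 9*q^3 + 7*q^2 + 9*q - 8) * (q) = q^5 - 9*q^4 + 7*q^3 + 9*q^2 - 8*q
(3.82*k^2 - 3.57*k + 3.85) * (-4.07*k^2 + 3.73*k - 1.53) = -15.5474*k^4 + 28.7785*k^3 - 34.8302*k^2 + 19.8226*k - 5.8905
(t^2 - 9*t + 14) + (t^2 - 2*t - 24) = 2*t^2 - 11*t - 10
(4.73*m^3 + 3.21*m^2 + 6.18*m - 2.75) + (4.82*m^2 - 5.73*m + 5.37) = 4.73*m^3 + 8.03*m^2 + 0.449999999999999*m + 2.62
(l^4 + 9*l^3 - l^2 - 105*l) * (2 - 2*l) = -2*l^5 - 16*l^4 + 20*l^3 + 208*l^2 - 210*l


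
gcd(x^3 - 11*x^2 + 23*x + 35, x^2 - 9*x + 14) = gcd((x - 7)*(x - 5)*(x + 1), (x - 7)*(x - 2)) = x - 7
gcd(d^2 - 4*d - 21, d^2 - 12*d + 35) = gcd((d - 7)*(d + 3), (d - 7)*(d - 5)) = d - 7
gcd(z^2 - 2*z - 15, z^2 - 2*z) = 1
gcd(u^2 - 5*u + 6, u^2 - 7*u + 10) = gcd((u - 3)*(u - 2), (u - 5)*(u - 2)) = u - 2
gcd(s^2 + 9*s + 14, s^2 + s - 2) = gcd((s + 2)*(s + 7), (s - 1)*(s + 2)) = s + 2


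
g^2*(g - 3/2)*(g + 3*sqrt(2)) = g^4 - 3*g^3/2 + 3*sqrt(2)*g^3 - 9*sqrt(2)*g^2/2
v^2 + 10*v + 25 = (v + 5)^2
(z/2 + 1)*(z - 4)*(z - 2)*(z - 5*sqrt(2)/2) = z^4/2 - 2*z^3 - 5*sqrt(2)*z^3/4 - 2*z^2 + 5*sqrt(2)*z^2 + 5*sqrt(2)*z + 8*z - 20*sqrt(2)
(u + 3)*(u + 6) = u^2 + 9*u + 18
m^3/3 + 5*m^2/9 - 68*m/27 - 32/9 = (m/3 + 1)*(m - 8/3)*(m + 4/3)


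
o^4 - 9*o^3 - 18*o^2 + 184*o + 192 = (o - 8)*(o - 6)*(o + 1)*(o + 4)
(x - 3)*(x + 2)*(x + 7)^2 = x^4 + 13*x^3 + 29*x^2 - 133*x - 294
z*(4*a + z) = 4*a*z + z^2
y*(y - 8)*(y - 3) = y^3 - 11*y^2 + 24*y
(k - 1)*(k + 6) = k^2 + 5*k - 6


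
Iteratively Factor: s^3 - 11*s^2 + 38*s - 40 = (s - 5)*(s^2 - 6*s + 8) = (s - 5)*(s - 4)*(s - 2)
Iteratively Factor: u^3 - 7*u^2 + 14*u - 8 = (u - 4)*(u^2 - 3*u + 2) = (u - 4)*(u - 1)*(u - 2)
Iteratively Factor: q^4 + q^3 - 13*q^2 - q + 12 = (q - 1)*(q^3 + 2*q^2 - 11*q - 12) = (q - 1)*(q + 4)*(q^2 - 2*q - 3) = (q - 1)*(q + 1)*(q + 4)*(q - 3)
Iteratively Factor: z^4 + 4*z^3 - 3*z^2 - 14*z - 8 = (z + 1)*(z^3 + 3*z^2 - 6*z - 8) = (z + 1)^2*(z^2 + 2*z - 8) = (z + 1)^2*(z + 4)*(z - 2)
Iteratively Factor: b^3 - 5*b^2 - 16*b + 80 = (b - 5)*(b^2 - 16) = (b - 5)*(b + 4)*(b - 4)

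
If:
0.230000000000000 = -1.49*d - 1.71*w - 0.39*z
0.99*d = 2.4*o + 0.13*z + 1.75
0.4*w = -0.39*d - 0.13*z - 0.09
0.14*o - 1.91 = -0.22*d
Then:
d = 7.01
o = 2.62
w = -4.32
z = -8.43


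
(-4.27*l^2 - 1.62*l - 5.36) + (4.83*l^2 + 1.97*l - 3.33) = 0.56*l^2 + 0.35*l - 8.69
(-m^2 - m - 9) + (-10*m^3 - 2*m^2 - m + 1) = -10*m^3 - 3*m^2 - 2*m - 8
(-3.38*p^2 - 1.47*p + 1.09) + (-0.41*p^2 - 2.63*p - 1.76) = -3.79*p^2 - 4.1*p - 0.67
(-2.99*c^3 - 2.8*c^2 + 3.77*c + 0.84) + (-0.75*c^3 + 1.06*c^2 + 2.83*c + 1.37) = -3.74*c^3 - 1.74*c^2 + 6.6*c + 2.21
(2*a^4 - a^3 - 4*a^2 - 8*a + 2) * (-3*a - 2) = -6*a^5 - a^4 + 14*a^3 + 32*a^2 + 10*a - 4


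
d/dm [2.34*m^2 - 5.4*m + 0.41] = 4.68*m - 5.4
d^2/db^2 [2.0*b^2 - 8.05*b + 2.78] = 4.00000000000000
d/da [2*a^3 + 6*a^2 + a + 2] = 6*a^2 + 12*a + 1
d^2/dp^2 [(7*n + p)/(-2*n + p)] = -18*n/(2*n - p)^3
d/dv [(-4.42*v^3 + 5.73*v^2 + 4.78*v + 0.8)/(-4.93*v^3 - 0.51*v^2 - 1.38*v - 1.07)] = (30.5031*v^4 + 59.33*v^3 + 20.5506*v^2 - 11.4462*v - 4.0106)/(24.3049*v^6 + 5.0286*v^5 + 13.8669*v^4 + 11.9578*v^3 + 2.9958*v^2 + 2.9532*v + 1.1449)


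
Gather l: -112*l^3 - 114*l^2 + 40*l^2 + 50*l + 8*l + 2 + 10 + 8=-112*l^3 - 74*l^2 + 58*l + 20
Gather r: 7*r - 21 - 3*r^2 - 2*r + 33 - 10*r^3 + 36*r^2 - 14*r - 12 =-10*r^3 + 33*r^2 - 9*r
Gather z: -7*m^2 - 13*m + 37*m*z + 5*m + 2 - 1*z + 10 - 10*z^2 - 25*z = -7*m^2 - 8*m - 10*z^2 + z*(37*m - 26) + 12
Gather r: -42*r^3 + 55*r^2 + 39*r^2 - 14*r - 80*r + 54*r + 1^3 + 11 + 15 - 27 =-42*r^3 + 94*r^2 - 40*r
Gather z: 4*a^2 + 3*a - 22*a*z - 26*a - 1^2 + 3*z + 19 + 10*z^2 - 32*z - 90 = 4*a^2 - 23*a + 10*z^2 + z*(-22*a - 29) - 72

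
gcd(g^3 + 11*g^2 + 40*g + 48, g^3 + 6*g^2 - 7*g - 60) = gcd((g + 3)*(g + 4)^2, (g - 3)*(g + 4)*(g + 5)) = g + 4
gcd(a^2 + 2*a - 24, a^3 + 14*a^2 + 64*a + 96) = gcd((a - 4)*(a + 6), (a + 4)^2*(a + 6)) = a + 6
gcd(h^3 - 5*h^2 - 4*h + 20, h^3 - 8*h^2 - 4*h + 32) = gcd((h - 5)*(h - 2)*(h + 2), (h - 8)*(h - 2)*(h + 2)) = h^2 - 4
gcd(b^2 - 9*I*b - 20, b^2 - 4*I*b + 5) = b - 5*I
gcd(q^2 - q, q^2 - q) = q^2 - q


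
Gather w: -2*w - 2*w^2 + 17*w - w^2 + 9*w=-3*w^2 + 24*w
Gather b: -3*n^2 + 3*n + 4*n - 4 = -3*n^2 + 7*n - 4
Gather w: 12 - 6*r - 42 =-6*r - 30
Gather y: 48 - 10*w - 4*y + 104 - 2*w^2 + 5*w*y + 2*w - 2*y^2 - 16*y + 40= -2*w^2 - 8*w - 2*y^2 + y*(5*w - 20) + 192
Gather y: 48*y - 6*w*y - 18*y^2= -18*y^2 + y*(48 - 6*w)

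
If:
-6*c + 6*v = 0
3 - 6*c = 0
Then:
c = 1/2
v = 1/2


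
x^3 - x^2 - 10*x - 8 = (x - 4)*(x + 1)*(x + 2)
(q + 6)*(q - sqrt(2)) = q^2 - sqrt(2)*q + 6*q - 6*sqrt(2)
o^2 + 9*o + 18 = (o + 3)*(o + 6)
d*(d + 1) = d^2 + d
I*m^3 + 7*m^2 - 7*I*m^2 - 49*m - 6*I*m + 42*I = (m - 7)*(m - 6*I)*(I*m + 1)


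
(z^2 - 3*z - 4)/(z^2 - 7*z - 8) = (z - 4)/(z - 8)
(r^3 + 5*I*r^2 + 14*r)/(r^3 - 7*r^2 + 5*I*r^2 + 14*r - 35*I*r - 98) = r/(r - 7)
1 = 1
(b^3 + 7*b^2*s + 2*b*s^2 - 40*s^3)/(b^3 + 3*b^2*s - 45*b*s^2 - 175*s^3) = (-b^2 - 2*b*s + 8*s^2)/(-b^2 + 2*b*s + 35*s^2)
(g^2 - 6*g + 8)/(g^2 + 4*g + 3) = (g^2 - 6*g + 8)/(g^2 + 4*g + 3)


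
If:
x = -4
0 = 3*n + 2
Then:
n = -2/3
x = -4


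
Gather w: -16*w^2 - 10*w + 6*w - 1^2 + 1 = -16*w^2 - 4*w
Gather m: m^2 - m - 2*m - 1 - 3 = m^2 - 3*m - 4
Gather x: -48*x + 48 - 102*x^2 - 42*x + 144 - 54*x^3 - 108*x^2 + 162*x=-54*x^3 - 210*x^2 + 72*x + 192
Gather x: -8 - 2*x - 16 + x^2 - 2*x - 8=x^2 - 4*x - 32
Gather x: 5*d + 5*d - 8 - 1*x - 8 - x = 10*d - 2*x - 16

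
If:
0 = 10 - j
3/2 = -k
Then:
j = 10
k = -3/2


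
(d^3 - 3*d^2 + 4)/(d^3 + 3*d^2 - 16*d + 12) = (d^2 - d - 2)/(d^2 + 5*d - 6)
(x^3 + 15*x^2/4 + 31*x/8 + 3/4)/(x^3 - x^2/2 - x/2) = (8*x^3 + 30*x^2 + 31*x + 6)/(4*x*(2*x^2 - x - 1))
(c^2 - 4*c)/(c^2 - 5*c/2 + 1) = 2*c*(c - 4)/(2*c^2 - 5*c + 2)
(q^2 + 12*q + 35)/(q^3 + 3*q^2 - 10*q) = (q + 7)/(q*(q - 2))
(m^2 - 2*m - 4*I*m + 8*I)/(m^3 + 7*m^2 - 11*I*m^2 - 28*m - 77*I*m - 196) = (m - 2)/(m^2 + 7*m*(1 - I) - 49*I)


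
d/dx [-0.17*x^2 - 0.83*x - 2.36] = -0.34*x - 0.83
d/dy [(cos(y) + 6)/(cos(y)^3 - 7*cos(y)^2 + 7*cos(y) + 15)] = (-165*cos(y) + 11*cos(2*y) + cos(3*y) + 65)*sin(y)/(2*(cos(y)^3 - 7*cos(y)^2 + 7*cos(y) + 15)^2)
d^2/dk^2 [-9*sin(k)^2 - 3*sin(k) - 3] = 3*sin(k) - 18*cos(2*k)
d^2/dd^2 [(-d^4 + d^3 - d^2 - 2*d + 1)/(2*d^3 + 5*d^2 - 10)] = 2*(-39*d^6 - 84*d^5 + 234*d^4 - 60*d^3 - 915*d^2 + 60*d - 50)/(8*d^9 + 60*d^8 + 150*d^7 + 5*d^6 - 600*d^5 - 750*d^4 + 600*d^3 + 1500*d^2 - 1000)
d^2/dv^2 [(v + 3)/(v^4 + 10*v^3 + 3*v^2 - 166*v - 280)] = 2*(4*(v + 3)*(2*v^3 + 15*v^2 + 3*v - 83)^2 + (-4*v^3 - 30*v^2 - 6*v - 3*(v + 3)*(2*v^2 + 10*v + 1) + 166)*(v^4 + 10*v^3 + 3*v^2 - 166*v - 280))/(v^4 + 10*v^3 + 3*v^2 - 166*v - 280)^3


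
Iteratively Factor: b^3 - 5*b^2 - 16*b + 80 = (b - 4)*(b^2 - b - 20) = (b - 4)*(b + 4)*(b - 5)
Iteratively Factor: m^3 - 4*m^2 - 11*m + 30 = (m - 2)*(m^2 - 2*m - 15) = (m - 2)*(m + 3)*(m - 5)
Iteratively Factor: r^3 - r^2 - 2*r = (r + 1)*(r^2 - 2*r) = r*(r + 1)*(r - 2)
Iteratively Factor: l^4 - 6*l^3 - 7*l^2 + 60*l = (l)*(l^3 - 6*l^2 - 7*l + 60) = l*(l - 4)*(l^2 - 2*l - 15) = l*(l - 5)*(l - 4)*(l + 3)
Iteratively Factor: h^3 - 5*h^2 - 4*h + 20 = (h + 2)*(h^2 - 7*h + 10) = (h - 2)*(h + 2)*(h - 5)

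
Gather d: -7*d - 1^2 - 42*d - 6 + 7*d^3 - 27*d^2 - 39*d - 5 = 7*d^3 - 27*d^2 - 88*d - 12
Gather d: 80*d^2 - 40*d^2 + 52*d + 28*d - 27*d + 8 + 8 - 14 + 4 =40*d^2 + 53*d + 6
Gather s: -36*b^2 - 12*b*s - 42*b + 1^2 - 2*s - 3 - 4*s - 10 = -36*b^2 - 42*b + s*(-12*b - 6) - 12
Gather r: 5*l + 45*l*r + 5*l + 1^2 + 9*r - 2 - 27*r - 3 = 10*l + r*(45*l - 18) - 4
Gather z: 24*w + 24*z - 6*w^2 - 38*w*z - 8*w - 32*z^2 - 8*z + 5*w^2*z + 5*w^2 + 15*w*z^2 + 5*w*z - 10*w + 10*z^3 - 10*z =-w^2 + 6*w + 10*z^3 + z^2*(15*w - 32) + z*(5*w^2 - 33*w + 6)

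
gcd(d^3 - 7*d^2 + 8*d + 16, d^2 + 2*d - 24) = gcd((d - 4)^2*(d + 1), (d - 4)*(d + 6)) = d - 4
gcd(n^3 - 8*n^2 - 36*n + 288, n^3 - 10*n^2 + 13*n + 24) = n - 8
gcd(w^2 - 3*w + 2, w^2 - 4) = w - 2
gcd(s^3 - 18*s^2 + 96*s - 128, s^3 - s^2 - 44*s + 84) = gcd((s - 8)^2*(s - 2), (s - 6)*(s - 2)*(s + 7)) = s - 2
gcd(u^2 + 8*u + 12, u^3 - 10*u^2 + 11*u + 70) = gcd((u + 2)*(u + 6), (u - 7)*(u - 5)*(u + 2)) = u + 2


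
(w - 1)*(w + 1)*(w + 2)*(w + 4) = w^4 + 6*w^3 + 7*w^2 - 6*w - 8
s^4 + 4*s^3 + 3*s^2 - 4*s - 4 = (s - 1)*(s + 1)*(s + 2)^2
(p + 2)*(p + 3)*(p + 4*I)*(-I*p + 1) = -I*p^4 + 5*p^3 - 5*I*p^3 + 25*p^2 - 2*I*p^2 + 30*p + 20*I*p + 24*I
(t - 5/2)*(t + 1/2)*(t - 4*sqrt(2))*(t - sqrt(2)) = t^4 - 5*sqrt(2)*t^3 - 2*t^3 + 27*t^2/4 + 10*sqrt(2)*t^2 - 16*t + 25*sqrt(2)*t/4 - 10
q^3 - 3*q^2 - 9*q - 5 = (q - 5)*(q + 1)^2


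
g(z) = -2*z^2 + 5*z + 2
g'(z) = 5 - 4*z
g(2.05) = 3.84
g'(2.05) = -3.20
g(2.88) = -0.19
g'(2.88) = -6.52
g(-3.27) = -35.74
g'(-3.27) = 18.08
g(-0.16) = 1.15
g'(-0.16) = 5.64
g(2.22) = 3.24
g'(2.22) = -3.88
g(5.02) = -23.30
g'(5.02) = -15.08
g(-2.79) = -27.52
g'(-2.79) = 16.16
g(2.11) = 3.65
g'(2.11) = -3.44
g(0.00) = 2.00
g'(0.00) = 5.00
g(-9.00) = -205.00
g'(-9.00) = 41.00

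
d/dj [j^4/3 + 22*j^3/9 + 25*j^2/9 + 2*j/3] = 4*j^3/3 + 22*j^2/3 + 50*j/9 + 2/3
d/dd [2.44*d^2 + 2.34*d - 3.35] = 4.88*d + 2.34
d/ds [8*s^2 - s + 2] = 16*s - 1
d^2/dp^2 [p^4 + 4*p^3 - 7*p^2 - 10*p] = 12*p^2 + 24*p - 14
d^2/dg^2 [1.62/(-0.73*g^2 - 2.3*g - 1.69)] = (1.726596*g^2 + 5.43996*g - 1.62*(1.46*g + 2.3)*(2.92*g + 4.6) + 3.997188)/(0.73*g^2 + 2.3*g + 1.69)^3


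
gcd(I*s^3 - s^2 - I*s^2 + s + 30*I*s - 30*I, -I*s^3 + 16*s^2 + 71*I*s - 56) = 1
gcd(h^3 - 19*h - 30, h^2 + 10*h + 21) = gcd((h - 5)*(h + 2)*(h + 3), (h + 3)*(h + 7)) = h + 3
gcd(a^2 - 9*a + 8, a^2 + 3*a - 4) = a - 1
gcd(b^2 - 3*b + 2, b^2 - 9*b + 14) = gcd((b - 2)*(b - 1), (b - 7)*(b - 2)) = b - 2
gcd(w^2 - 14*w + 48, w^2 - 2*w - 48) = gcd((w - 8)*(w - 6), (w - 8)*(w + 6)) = w - 8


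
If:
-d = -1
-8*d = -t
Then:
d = 1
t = 8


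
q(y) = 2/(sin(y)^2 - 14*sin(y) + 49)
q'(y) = 2*(-2*sin(y)*cos(y) + 14*cos(y))/(sin(y)^2 - 14*sin(y) + 49)^2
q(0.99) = 0.05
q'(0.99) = 0.01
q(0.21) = 0.04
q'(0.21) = 0.01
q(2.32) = 0.05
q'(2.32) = -0.01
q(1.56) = 0.06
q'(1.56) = 0.00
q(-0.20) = 0.04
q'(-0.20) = 0.01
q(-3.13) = 0.04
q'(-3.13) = -0.01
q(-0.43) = 0.04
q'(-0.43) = 0.01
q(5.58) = 0.03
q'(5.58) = 0.01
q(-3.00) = 0.04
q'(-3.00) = -0.01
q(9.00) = 0.05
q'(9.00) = -0.01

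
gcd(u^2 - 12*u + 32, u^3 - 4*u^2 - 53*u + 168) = u - 8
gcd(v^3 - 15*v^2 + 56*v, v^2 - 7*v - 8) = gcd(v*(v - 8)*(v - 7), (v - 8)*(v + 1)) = v - 8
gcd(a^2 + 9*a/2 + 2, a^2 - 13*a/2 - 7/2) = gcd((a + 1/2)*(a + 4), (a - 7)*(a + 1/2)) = a + 1/2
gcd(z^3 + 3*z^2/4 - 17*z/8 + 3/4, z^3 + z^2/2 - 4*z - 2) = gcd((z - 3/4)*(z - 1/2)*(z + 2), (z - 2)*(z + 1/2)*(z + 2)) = z + 2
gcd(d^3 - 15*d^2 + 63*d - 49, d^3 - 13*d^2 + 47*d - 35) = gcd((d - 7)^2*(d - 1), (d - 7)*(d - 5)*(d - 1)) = d^2 - 8*d + 7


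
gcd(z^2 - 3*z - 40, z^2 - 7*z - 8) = z - 8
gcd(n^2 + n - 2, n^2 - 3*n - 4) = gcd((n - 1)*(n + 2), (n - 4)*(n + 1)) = 1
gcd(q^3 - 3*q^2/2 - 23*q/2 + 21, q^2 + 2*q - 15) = q - 3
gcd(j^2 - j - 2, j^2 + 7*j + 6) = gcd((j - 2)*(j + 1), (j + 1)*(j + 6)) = j + 1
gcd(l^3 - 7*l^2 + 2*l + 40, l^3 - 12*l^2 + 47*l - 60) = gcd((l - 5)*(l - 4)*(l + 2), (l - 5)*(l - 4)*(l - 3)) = l^2 - 9*l + 20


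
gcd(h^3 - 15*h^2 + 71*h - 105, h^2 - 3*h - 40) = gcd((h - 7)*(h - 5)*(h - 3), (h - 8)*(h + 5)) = 1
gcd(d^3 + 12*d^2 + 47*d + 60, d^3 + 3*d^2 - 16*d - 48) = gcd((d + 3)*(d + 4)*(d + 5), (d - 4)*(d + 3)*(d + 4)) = d^2 + 7*d + 12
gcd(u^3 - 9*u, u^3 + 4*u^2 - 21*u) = u^2 - 3*u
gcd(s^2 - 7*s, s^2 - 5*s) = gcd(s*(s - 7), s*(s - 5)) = s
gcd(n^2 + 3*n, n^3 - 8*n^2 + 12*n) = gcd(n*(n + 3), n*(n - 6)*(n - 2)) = n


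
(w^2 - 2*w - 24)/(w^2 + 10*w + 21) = (w^2 - 2*w - 24)/(w^2 + 10*w + 21)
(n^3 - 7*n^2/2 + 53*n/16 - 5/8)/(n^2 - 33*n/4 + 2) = (4*n^2 - 13*n + 10)/(4*(n - 8))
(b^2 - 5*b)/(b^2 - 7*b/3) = 3*(b - 5)/(3*b - 7)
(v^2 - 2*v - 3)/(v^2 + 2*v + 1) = (v - 3)/(v + 1)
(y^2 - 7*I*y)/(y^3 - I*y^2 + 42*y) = 1/(y + 6*I)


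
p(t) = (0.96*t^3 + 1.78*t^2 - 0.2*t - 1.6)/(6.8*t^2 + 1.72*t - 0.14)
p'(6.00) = 0.15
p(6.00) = 1.05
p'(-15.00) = 0.14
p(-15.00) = -1.89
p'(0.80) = 0.86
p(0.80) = -0.02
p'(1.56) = 0.27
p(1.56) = 0.32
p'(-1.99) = 0.10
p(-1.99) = -0.07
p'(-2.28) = 0.11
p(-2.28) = -0.10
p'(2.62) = 0.17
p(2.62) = 0.54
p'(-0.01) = 104.81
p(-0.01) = 10.21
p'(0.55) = 2.05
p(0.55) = -0.35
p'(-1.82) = 0.08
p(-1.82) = -0.06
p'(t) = (-13.6*t - 1.72)*(0.96*t^3 + 1.78*t^2 - 0.2*t - 1.6)/(6.8*t^2 + 1.72*t - 0.14)^2 + (2.88*t^2 + 3.56*t - 0.2)/(6.8*t^2 + 1.72*t - 0.14)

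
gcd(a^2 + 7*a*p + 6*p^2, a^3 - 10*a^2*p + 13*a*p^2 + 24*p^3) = a + p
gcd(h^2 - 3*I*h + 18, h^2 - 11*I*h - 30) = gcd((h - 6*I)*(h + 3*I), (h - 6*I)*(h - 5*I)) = h - 6*I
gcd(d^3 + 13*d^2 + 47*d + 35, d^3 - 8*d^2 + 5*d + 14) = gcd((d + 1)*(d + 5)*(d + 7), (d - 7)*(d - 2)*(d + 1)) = d + 1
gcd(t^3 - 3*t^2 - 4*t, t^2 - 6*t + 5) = 1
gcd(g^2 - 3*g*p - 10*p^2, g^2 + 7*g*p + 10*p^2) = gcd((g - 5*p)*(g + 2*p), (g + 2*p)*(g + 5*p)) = g + 2*p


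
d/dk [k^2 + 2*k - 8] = 2*k + 2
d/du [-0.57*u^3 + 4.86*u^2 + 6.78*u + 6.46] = -1.71*u^2 + 9.72*u + 6.78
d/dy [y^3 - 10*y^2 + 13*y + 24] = 3*y^2 - 20*y + 13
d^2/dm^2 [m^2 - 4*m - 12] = 2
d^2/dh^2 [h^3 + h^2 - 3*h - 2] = 6*h + 2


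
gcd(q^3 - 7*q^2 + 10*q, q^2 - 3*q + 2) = q - 2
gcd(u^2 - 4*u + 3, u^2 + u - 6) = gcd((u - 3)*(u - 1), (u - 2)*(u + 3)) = 1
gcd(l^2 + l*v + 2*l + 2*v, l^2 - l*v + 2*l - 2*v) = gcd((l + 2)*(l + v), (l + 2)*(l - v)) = l + 2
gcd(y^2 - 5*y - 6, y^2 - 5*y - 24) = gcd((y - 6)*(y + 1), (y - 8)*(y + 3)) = 1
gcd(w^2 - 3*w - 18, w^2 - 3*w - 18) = w^2 - 3*w - 18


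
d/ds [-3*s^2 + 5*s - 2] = 5 - 6*s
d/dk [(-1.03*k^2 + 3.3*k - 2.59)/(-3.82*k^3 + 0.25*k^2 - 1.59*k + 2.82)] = (-3.9346*k^4 + 25.212*k^3 - 28.8687*k^2 - 4.5142*k + 5.1879)/(14.5924*k^6 - 1.91*k^5 + 12.2101*k^4 - 22.3398*k^3 + 3.9381*k^2 - 8.9676*k + 7.9524)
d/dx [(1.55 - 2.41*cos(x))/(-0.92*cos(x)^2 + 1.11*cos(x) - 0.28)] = (2.2172*cos(x)^2 - 2.852*cos(x) + 1.0457)*sin(x)/(0.8464*cos(x)^4 - 2.0424*cos(x)^3 + 1.7473*cos(x)^2 - 0.6216*cos(x) + 0.0784)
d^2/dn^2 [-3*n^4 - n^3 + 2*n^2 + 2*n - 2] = -36*n^2 - 6*n + 4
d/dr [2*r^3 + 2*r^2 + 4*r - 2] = 6*r^2 + 4*r + 4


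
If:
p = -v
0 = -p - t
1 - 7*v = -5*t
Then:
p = -1/2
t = 1/2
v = 1/2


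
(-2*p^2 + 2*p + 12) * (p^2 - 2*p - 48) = -2*p^4 + 6*p^3 + 104*p^2 - 120*p - 576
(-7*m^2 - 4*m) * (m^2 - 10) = -7*m^4 - 4*m^3 + 70*m^2 + 40*m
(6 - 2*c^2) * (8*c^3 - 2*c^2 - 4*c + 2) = -16*c^5 + 4*c^4 + 56*c^3 - 16*c^2 - 24*c + 12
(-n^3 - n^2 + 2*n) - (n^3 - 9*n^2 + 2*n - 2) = -2*n^3 + 8*n^2 + 2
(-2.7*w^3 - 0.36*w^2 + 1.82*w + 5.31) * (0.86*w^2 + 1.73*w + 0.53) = -2.322*w^5 - 4.9806*w^4 - 0.4886*w^3 + 7.5244*w^2 + 10.1509*w + 2.8143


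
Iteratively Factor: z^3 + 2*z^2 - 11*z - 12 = (z + 4)*(z^2 - 2*z - 3) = (z + 1)*(z + 4)*(z - 3)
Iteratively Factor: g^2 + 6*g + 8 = (g + 4)*(g + 2)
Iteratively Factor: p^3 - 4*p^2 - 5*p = (p)*(p^2 - 4*p - 5) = p*(p + 1)*(p - 5)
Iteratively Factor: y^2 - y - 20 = (y + 4)*(y - 5)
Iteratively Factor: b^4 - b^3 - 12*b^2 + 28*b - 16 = (b - 2)*(b^3 + b^2 - 10*b + 8) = (b - 2)*(b + 4)*(b^2 - 3*b + 2) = (b - 2)*(b - 1)*(b + 4)*(b - 2)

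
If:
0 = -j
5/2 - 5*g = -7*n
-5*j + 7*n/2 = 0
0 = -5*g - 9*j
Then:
No Solution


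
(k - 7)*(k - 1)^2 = k^3 - 9*k^2 + 15*k - 7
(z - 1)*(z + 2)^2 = z^3 + 3*z^2 - 4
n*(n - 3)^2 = n^3 - 6*n^2 + 9*n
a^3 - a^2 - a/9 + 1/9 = (a - 1)*(a - 1/3)*(a + 1/3)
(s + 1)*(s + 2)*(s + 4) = s^3 + 7*s^2 + 14*s + 8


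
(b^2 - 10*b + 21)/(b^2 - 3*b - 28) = (b - 3)/(b + 4)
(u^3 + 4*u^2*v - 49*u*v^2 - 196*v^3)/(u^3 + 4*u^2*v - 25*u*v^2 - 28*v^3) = (u^2 - 3*u*v - 28*v^2)/(u^2 - 3*u*v - 4*v^2)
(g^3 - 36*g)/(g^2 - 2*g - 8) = g*(36 - g^2)/(-g^2 + 2*g + 8)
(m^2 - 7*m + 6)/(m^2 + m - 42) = (m - 1)/(m + 7)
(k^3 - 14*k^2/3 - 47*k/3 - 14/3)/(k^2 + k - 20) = (3*k^3 - 14*k^2 - 47*k - 14)/(3*(k^2 + k - 20))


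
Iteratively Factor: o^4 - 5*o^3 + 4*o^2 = (o - 4)*(o^3 - o^2) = o*(o - 4)*(o^2 - o) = o^2*(o - 4)*(o - 1)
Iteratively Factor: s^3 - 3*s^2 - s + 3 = (s + 1)*(s^2 - 4*s + 3) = (s - 3)*(s + 1)*(s - 1)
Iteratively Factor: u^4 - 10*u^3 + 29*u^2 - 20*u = (u - 5)*(u^3 - 5*u^2 + 4*u) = (u - 5)*(u - 1)*(u^2 - 4*u) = (u - 5)*(u - 4)*(u - 1)*(u)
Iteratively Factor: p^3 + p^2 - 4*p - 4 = (p - 2)*(p^2 + 3*p + 2) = (p - 2)*(p + 2)*(p + 1)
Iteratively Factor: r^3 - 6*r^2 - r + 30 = (r - 5)*(r^2 - r - 6) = (r - 5)*(r - 3)*(r + 2)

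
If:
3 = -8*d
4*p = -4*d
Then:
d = -3/8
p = 3/8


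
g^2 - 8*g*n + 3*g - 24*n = (g + 3)*(g - 8*n)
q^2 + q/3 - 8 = (q - 8/3)*(q + 3)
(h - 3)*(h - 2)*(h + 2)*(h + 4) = h^4 + h^3 - 16*h^2 - 4*h + 48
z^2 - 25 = (z - 5)*(z + 5)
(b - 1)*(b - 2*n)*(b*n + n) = b^3*n - 2*b^2*n^2 - b*n + 2*n^2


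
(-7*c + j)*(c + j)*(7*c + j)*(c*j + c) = -49*c^4*j - 49*c^4 - 49*c^3*j^2 - 49*c^3*j + c^2*j^3 + c^2*j^2 + c*j^4 + c*j^3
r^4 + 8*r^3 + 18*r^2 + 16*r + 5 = (r + 1)^3*(r + 5)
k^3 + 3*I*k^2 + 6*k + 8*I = (k - 2*I)*(k + I)*(k + 4*I)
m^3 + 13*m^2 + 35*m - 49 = (m - 1)*(m + 7)^2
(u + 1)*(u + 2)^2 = u^3 + 5*u^2 + 8*u + 4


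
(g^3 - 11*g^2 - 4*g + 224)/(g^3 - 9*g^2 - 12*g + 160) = (g - 7)/(g - 5)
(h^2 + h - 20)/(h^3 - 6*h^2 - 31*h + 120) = (h - 4)/(h^2 - 11*h + 24)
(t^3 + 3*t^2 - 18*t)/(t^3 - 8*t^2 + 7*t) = (t^2 + 3*t - 18)/(t^2 - 8*t + 7)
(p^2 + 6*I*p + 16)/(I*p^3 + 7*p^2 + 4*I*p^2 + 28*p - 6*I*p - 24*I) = (-I*p^2 + 6*p - 16*I)/(p^3 + p^2*(4 - 7*I) + p*(-6 - 28*I) - 24)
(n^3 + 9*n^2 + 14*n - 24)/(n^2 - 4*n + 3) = (n^2 + 10*n + 24)/(n - 3)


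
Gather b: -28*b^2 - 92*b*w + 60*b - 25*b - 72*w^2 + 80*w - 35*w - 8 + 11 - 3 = -28*b^2 + b*(35 - 92*w) - 72*w^2 + 45*w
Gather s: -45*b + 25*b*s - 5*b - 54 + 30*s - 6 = -50*b + s*(25*b + 30) - 60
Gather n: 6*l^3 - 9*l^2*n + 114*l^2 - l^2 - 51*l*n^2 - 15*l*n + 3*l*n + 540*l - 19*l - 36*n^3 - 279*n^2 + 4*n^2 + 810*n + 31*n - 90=6*l^3 + 113*l^2 + 521*l - 36*n^3 + n^2*(-51*l - 275) + n*(-9*l^2 - 12*l + 841) - 90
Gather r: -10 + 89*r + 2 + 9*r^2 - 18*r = 9*r^2 + 71*r - 8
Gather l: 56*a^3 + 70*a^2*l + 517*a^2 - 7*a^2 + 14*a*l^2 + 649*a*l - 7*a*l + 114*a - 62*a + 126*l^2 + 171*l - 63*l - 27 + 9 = 56*a^3 + 510*a^2 + 52*a + l^2*(14*a + 126) + l*(70*a^2 + 642*a + 108) - 18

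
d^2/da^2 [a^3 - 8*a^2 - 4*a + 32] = 6*a - 16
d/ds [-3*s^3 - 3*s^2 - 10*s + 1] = -9*s^2 - 6*s - 10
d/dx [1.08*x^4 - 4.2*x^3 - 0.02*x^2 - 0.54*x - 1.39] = 4.32*x^3 - 12.6*x^2 - 0.04*x - 0.54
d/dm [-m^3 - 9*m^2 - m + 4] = -3*m^2 - 18*m - 1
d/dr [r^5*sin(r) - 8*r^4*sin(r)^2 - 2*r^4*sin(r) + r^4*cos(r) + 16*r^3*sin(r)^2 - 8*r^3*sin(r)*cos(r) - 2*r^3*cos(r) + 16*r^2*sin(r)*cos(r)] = r*(r^4*cos(r) + 4*r^3*sin(r) - 8*r^3*sin(2*r) - 2*r^3*cos(r) - 6*r^2*sin(r) + 16*r^2*sin(2*r) + 4*r^2*cos(r) + 8*r^2*cos(2*r) - 16*r^2 - 12*r*sin(2*r) - 6*r*cos(r) - 8*r*cos(2*r) + 24*r + 16*sin(2*r))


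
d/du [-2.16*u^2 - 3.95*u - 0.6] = -4.32*u - 3.95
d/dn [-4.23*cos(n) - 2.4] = 4.23*sin(n)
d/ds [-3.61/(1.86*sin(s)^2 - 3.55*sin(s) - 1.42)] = (13.4292*sin(s) - 12.8155)*cos(s)/(-1.86*sin(s)^2 + 3.55*sin(s) + 1.42)^2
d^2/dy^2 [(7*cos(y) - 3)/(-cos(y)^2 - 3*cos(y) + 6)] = 2*(63*(1 - cos(2*y))^2*cos(y) - 33*(1 - cos(2*y))^2 + 619*cos(y) - 42*cos(2*y) + 267*cos(3*y) - 14*cos(5*y) - 558)/(6*cos(y) + cos(2*y) - 11)^3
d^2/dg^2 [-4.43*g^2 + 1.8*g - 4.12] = -8.86000000000000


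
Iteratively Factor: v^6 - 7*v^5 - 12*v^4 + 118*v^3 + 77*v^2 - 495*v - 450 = (v - 5)*(v^5 - 2*v^4 - 22*v^3 + 8*v^2 + 117*v + 90) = (v - 5)*(v + 2)*(v^4 - 4*v^3 - 14*v^2 + 36*v + 45) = (v - 5)^2*(v + 2)*(v^3 + v^2 - 9*v - 9) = (v - 5)^2*(v - 3)*(v + 2)*(v^2 + 4*v + 3) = (v - 5)^2*(v - 3)*(v + 1)*(v + 2)*(v + 3)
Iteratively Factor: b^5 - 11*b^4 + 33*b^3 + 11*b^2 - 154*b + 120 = (b + 2)*(b^4 - 13*b^3 + 59*b^2 - 107*b + 60) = (b - 1)*(b + 2)*(b^3 - 12*b^2 + 47*b - 60) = (b - 5)*(b - 1)*(b + 2)*(b^2 - 7*b + 12) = (b - 5)*(b - 3)*(b - 1)*(b + 2)*(b - 4)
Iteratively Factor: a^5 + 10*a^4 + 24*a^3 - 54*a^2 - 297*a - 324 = (a + 3)*(a^4 + 7*a^3 + 3*a^2 - 63*a - 108) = (a + 3)^2*(a^3 + 4*a^2 - 9*a - 36) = (a - 3)*(a + 3)^2*(a^2 + 7*a + 12) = (a - 3)*(a + 3)^2*(a + 4)*(a + 3)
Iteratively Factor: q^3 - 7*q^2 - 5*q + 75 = (q + 3)*(q^2 - 10*q + 25) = (q - 5)*(q + 3)*(q - 5)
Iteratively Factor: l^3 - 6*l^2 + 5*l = (l - 1)*(l^2 - 5*l) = (l - 5)*(l - 1)*(l)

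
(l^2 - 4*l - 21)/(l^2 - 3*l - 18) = (l - 7)/(l - 6)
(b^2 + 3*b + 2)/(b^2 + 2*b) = (b + 1)/b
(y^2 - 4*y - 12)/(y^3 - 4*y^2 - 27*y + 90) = (y + 2)/(y^2 + 2*y - 15)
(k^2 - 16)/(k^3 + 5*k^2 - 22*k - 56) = (k + 4)/(k^2 + 9*k + 14)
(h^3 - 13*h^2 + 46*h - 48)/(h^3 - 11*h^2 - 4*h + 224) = (h^2 - 5*h + 6)/(h^2 - 3*h - 28)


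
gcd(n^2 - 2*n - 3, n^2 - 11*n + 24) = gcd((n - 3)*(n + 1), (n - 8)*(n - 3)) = n - 3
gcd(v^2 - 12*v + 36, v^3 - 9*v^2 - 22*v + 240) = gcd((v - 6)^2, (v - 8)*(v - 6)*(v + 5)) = v - 6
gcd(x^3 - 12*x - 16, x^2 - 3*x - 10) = x + 2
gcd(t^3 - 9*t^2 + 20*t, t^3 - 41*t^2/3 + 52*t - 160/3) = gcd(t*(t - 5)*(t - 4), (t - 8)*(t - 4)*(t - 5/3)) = t - 4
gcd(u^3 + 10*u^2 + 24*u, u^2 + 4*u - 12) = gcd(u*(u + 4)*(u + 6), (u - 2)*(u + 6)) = u + 6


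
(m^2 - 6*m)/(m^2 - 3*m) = (m - 6)/(m - 3)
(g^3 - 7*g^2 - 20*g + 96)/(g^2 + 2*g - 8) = (g^2 - 11*g + 24)/(g - 2)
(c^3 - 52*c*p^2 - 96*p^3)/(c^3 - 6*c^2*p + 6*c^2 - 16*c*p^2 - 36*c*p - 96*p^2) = (c + 6*p)/(c + 6)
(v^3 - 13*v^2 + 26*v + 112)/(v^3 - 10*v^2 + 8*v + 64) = (v - 7)/(v - 4)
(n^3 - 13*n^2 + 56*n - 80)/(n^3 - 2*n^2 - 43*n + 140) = (n - 4)/(n + 7)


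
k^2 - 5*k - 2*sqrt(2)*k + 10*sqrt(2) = (k - 5)*(k - 2*sqrt(2))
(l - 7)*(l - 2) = l^2 - 9*l + 14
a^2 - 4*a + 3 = (a - 3)*(a - 1)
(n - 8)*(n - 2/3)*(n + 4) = n^3 - 14*n^2/3 - 88*n/3 + 64/3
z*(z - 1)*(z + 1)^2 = z^4 + z^3 - z^2 - z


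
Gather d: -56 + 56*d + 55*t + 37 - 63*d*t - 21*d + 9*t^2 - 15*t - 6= d*(35 - 63*t) + 9*t^2 + 40*t - 25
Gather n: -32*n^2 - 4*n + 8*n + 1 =-32*n^2 + 4*n + 1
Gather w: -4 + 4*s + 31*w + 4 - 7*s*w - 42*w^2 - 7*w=4*s - 42*w^2 + w*(24 - 7*s)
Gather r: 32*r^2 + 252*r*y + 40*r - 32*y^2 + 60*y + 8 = 32*r^2 + r*(252*y + 40) - 32*y^2 + 60*y + 8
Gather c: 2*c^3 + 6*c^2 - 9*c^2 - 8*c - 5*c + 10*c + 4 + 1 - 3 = 2*c^3 - 3*c^2 - 3*c + 2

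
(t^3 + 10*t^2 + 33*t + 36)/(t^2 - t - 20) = (t^2 + 6*t + 9)/(t - 5)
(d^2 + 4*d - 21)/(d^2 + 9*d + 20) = (d^2 + 4*d - 21)/(d^2 + 9*d + 20)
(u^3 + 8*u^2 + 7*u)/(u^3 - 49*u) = (u + 1)/(u - 7)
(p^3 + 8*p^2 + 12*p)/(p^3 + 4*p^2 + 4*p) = (p + 6)/(p + 2)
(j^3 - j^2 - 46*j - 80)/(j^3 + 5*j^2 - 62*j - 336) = (j^2 + 7*j + 10)/(j^2 + 13*j + 42)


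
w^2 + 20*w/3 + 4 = (w + 2/3)*(w + 6)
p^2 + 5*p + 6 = (p + 2)*(p + 3)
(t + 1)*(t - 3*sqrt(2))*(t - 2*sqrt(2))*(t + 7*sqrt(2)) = t^4 + t^3 + 2*sqrt(2)*t^3 - 58*t^2 + 2*sqrt(2)*t^2 - 58*t + 84*sqrt(2)*t + 84*sqrt(2)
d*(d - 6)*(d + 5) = d^3 - d^2 - 30*d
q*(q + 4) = q^2 + 4*q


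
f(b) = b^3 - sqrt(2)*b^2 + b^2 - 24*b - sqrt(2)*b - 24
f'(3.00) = -0.90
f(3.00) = -76.97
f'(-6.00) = 87.56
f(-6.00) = -102.43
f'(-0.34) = -24.79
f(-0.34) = -15.45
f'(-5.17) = 59.06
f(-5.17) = -41.87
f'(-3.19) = 7.76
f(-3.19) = 20.39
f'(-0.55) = -24.05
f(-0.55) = -10.31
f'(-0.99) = -21.65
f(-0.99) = -0.22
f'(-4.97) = 52.81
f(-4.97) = -30.69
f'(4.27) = 25.75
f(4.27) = -62.22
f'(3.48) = 8.03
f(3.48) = -75.31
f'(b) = 3*b^2 - 2*sqrt(2)*b + 2*b - 24 - sqrt(2)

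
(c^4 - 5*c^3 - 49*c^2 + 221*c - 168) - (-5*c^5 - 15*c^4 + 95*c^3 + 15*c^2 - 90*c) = 5*c^5 + 16*c^4 - 100*c^3 - 64*c^2 + 311*c - 168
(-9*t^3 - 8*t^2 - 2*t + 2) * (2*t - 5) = -18*t^4 + 29*t^3 + 36*t^2 + 14*t - 10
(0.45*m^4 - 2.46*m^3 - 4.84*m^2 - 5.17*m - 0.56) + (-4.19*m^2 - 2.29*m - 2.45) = 0.45*m^4 - 2.46*m^3 - 9.03*m^2 - 7.46*m - 3.01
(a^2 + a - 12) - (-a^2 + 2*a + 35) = 2*a^2 - a - 47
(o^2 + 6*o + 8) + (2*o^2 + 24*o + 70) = 3*o^2 + 30*o + 78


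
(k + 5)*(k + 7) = k^2 + 12*k + 35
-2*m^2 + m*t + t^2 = (-m + t)*(2*m + t)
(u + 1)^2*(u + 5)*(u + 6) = u^4 + 13*u^3 + 53*u^2 + 71*u + 30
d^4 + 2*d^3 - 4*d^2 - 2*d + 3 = (d - 1)^2*(d + 1)*(d + 3)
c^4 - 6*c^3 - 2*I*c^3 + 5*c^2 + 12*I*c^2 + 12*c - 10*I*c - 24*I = (c - 4)*(c - 3)*(c + 1)*(c - 2*I)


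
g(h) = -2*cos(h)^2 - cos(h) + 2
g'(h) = 4*sin(h)*cos(h) + sin(h)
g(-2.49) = 1.53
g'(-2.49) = 1.32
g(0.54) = -0.33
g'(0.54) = 2.28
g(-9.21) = 1.07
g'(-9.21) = 0.62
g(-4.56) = 2.11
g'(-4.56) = 0.39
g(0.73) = 0.14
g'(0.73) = 2.65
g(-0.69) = 0.04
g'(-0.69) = -2.60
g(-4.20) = 2.01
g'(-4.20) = -0.84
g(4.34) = 2.10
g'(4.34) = 0.42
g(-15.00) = 1.61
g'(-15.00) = 1.33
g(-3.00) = 1.03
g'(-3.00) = 0.42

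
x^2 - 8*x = x*(x - 8)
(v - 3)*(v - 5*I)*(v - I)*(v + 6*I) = v^4 - 3*v^3 + 31*v^2 - 93*v - 30*I*v + 90*I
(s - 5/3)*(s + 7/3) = s^2 + 2*s/3 - 35/9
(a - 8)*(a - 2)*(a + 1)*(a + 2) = a^4 - 7*a^3 - 12*a^2 + 28*a + 32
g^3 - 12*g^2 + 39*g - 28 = (g - 7)*(g - 4)*(g - 1)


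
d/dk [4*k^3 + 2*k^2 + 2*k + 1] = 12*k^2 + 4*k + 2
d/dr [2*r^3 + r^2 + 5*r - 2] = 6*r^2 + 2*r + 5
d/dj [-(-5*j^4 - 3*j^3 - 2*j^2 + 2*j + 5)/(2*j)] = 15*j^2/2 + 3*j + 1 + 5/(2*j^2)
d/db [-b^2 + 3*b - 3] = 3 - 2*b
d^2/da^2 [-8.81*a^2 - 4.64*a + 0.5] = -17.6200000000000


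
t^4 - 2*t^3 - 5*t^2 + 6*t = t*(t - 3)*(t - 1)*(t + 2)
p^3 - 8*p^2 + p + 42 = (p - 7)*(p - 3)*(p + 2)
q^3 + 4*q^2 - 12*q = q*(q - 2)*(q + 6)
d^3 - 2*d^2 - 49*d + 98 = (d - 7)*(d - 2)*(d + 7)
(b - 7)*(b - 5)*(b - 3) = b^3 - 15*b^2 + 71*b - 105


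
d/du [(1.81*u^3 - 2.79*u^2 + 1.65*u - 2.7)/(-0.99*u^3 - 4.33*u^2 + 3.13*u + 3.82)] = (8.88178419700125e-16*u^5 - 10.5994*u^4 + 14.5976*u^3 + 11.1354*u^2 - 44.6976*u + 14.754)/(0.9801*u^6 + 8.5734*u^5 + 12.5515*u^4 - 34.6694*u^3 - 23.2843*u^2 + 23.9132*u + 14.5924)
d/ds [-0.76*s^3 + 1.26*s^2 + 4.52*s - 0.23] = -2.28*s^2 + 2.52*s + 4.52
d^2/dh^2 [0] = 0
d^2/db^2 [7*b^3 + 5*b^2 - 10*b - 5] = 42*b + 10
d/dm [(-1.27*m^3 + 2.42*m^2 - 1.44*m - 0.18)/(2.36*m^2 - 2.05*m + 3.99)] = (-2.9972*m^4 + 5.207*m^3 - 16.7645*m^2 + 20.1612*m - 6.1146)/(5.5696*m^4 - 9.676*m^3 + 23.0353*m^2 - 16.359*m + 15.9201)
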